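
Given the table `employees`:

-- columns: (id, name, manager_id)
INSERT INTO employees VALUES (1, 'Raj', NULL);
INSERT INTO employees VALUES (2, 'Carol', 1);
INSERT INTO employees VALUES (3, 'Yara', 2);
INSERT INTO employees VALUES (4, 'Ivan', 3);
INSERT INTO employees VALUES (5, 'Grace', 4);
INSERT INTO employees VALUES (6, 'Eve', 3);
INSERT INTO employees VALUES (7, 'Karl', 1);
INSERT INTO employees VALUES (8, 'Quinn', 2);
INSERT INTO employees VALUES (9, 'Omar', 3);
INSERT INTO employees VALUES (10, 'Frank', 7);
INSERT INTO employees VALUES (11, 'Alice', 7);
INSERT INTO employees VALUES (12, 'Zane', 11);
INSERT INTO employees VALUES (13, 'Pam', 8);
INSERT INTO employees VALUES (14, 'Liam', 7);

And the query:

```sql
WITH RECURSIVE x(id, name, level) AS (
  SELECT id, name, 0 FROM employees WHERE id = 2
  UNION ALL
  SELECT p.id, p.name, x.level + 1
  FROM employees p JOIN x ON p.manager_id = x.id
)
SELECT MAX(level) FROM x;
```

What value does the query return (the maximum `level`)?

3

Base: id=2 (Carol) at level 0.
Iteration 1: rows with manager_id in {2} -> Yara (id 3, level 1), Quinn (id 8, level 1).
Iteration 2: rows with manager_id in {3,8} -> Ivan (id 4, level 2), Eve (id 6, level 2), Omar (id 9, level 2), Pam (id 13, level 2).
Iteration 3: rows with manager_id in {4,6,9,13} -> Grace (id 5, level 3).
Iteration 4: no rows with manager_id in {5}; recursion stops.
level values: 0, 1, 1, 2, 2, 2, 2, 3; the maximum is 3.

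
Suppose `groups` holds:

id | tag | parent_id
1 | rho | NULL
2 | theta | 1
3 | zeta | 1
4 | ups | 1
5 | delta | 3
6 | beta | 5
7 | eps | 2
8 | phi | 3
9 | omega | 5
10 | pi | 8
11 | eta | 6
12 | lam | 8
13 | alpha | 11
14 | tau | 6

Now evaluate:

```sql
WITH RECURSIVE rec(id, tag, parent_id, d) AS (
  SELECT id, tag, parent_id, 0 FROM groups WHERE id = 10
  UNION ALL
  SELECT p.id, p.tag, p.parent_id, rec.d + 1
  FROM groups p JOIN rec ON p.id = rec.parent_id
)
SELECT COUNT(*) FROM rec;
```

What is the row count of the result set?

Base: id=10 (pi), parent_id=8, d 0.
Iteration 1: join on id=8 -> phi (id 8, parent_id=3, d 1).
Iteration 2: join on id=3 -> zeta (id 3, parent_id=1, d 2).
Iteration 3: join on id=1 -> rho (id 1, parent_id=NULL, d 3).
Iteration 4: parent_id is NULL; no match; recursion stops.
Total rows emitted: 4.

4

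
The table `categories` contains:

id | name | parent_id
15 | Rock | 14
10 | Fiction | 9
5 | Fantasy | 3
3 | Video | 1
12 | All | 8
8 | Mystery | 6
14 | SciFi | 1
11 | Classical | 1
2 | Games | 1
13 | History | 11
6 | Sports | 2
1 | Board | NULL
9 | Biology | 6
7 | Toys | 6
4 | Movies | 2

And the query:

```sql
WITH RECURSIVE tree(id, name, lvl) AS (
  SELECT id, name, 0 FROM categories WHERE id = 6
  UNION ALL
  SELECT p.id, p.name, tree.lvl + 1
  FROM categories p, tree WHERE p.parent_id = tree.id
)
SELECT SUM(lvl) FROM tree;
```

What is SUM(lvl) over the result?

Base: id=6 (Sports) at lvl 0.
Iteration 1: rows with parent_id in {6} -> Toys (id 7, lvl 1), Mystery (id 8, lvl 1), Biology (id 9, lvl 1).
Iteration 2: rows with parent_id in {7,8,9} -> Fiction (id 10, lvl 2), All (id 12, lvl 2).
Iteration 3: no rows with parent_id in {10,12}; recursion stops.
SUM(lvl) = 0 + 1 + 1 + 1 + 2 + 2 = 7.

7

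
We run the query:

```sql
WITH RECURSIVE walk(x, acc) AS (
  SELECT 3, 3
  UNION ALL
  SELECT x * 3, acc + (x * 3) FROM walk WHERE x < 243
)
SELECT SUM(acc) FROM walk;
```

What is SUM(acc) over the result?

537

Base: x=3, acc=3.
Iteration 1: 3 < 243 holds -> x = 3 * 3 = 9, acc = 3 + 9 = 12.
Iteration 2: 9 < 243 holds -> x = 9 * 3 = 27, acc = 12 + 27 = 39.
Iteration 3: 27 < 243 holds -> x = 27 * 3 = 81, acc = 39 + 81 = 120.
Iteration 4: 81 < 243 holds -> x = 81 * 3 = 243, acc = 120 + 243 = 363.
Iteration 5: 243 < 243 fails; recursion stops.
SUM(acc) = 3 + 12 + 39 + 120 + 363 = 537.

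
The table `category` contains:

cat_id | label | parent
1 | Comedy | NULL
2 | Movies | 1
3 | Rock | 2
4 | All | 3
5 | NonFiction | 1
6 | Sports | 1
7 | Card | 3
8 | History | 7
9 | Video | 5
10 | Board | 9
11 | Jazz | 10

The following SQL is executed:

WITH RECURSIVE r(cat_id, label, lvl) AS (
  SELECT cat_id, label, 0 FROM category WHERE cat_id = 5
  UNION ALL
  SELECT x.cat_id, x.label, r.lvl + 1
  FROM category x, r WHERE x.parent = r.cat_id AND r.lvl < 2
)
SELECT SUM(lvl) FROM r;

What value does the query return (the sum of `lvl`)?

Base: cat_id=5 (NonFiction) at lvl 0.
Iteration 1: rows with parent in {5} -> Video (id 9, lvl 1).
Iteration 2: rows with parent in {9} -> Board (id 10, lvl 2).
Iteration 3: lvl < 2 fails for all current rows; recursion stops.
SUM(lvl) = 0 + 1 + 2 = 3.

3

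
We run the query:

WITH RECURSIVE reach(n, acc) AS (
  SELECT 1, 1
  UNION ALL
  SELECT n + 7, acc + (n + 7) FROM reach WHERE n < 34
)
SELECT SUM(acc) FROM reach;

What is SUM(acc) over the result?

266

Base: n=1, acc=1.
Iteration 1: 1 < 34 holds -> n = 1 + 7 = 8, acc = 1 + 8 = 9.
Iteration 2: 8 < 34 holds -> n = 8 + 7 = 15, acc = 9 + 15 = 24.
Iteration 3: 15 < 34 holds -> n = 15 + 7 = 22, acc = 24 + 22 = 46.
Iteration 4: 22 < 34 holds -> n = 22 + 7 = 29, acc = 46 + 29 = 75.
Iteration 5: 29 < 34 holds -> n = 29 + 7 = 36, acc = 75 + 36 = 111.
Iteration 6: 36 < 34 fails; recursion stops.
SUM(acc) = 1 + 9 + 24 + 46 + 75 + 111 = 266.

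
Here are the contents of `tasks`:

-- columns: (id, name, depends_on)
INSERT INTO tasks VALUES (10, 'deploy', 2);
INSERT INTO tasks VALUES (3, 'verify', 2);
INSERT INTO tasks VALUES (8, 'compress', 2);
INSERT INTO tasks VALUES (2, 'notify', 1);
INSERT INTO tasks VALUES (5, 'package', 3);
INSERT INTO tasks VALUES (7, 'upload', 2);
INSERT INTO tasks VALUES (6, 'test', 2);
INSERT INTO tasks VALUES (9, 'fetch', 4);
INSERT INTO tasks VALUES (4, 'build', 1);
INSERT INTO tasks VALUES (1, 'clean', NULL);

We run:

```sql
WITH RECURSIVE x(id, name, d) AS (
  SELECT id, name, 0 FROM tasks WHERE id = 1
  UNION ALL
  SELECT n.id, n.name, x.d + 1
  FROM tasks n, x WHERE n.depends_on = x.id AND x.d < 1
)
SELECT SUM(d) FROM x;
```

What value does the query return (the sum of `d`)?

Base: id=1 (clean) at d 0.
Iteration 1: rows with depends_on in {1} -> notify (id 2, d 1), build (id 4, d 1).
Iteration 2: d < 1 fails for all current rows; recursion stops.
SUM(d) = 0 + 1 + 1 = 2.

2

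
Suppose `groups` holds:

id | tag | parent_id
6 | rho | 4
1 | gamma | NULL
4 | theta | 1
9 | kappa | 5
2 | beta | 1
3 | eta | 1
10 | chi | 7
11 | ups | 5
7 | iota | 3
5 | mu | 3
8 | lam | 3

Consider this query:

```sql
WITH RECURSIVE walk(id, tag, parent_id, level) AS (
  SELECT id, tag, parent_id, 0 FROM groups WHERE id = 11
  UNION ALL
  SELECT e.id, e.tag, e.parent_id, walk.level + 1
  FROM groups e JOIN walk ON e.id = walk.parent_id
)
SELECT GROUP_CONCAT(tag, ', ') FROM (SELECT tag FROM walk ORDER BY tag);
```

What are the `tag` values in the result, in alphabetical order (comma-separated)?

eta, gamma, mu, ups

Base: id=11 (ups), parent_id=5, level 0.
Iteration 1: join on id=5 -> mu (id 5, parent_id=3, level 1).
Iteration 2: join on id=3 -> eta (id 3, parent_id=1, level 2).
Iteration 3: join on id=1 -> gamma (id 1, parent_id=NULL, level 3).
Iteration 4: parent_id is NULL; no match; recursion stops.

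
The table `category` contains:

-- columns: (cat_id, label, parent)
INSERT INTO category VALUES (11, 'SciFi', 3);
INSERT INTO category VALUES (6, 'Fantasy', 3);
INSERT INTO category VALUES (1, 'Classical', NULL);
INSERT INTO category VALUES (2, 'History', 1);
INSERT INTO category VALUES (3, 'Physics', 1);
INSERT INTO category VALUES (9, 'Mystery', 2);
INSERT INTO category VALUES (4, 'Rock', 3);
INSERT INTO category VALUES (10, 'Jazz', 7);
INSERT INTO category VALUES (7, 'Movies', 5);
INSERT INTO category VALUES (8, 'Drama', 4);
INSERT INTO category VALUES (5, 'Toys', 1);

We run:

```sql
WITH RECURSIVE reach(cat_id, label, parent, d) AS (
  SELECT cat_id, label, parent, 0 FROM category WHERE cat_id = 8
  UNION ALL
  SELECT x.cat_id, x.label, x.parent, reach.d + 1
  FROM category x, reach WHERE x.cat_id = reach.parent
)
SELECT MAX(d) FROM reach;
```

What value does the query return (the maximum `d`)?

3

Base: cat_id=8 (Drama), parent=4, d 0.
Iteration 1: join on cat_id=4 -> Rock (id 4, parent=3, d 1).
Iteration 2: join on cat_id=3 -> Physics (id 3, parent=1, d 2).
Iteration 3: join on cat_id=1 -> Classical (id 1, parent=NULL, d 3).
Iteration 4: parent is NULL; no match; recursion stops.
d values: 0, 1, 2, 3; the maximum is 3.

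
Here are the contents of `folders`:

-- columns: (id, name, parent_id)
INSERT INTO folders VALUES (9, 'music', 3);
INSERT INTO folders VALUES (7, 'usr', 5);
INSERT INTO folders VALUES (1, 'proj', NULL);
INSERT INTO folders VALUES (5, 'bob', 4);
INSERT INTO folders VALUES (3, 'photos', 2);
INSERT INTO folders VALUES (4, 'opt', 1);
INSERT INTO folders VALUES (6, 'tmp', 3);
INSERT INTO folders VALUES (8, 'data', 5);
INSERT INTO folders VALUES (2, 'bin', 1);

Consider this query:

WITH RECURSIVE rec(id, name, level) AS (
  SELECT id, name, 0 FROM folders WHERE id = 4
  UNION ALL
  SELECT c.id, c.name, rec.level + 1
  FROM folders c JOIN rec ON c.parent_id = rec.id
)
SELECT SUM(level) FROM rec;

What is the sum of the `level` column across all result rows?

Base: id=4 (opt) at level 0.
Iteration 1: rows with parent_id in {4} -> bob (id 5, level 1).
Iteration 2: rows with parent_id in {5} -> usr (id 7, level 2), data (id 8, level 2).
Iteration 3: no rows with parent_id in {7,8}; recursion stops.
SUM(level) = 0 + 1 + 2 + 2 = 5.

5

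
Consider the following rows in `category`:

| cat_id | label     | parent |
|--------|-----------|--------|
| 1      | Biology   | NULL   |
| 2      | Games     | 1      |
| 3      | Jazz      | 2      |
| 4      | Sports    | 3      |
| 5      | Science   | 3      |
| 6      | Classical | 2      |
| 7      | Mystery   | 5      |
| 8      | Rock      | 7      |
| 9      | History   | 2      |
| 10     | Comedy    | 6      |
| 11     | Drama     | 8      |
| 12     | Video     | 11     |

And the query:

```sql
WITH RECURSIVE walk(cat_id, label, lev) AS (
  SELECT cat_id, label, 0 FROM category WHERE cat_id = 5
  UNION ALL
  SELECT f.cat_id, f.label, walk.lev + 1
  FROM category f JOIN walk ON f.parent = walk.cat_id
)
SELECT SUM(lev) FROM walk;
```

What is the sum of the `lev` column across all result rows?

Base: cat_id=5 (Science) at lev 0.
Iteration 1: rows with parent in {5} -> Mystery (id 7, lev 1).
Iteration 2: rows with parent in {7} -> Rock (id 8, lev 2).
Iteration 3: rows with parent in {8} -> Drama (id 11, lev 3).
Iteration 4: rows with parent in {11} -> Video (id 12, lev 4).
Iteration 5: no rows with parent in {12}; recursion stops.
SUM(lev) = 0 + 1 + 2 + 3 + 4 = 10.

10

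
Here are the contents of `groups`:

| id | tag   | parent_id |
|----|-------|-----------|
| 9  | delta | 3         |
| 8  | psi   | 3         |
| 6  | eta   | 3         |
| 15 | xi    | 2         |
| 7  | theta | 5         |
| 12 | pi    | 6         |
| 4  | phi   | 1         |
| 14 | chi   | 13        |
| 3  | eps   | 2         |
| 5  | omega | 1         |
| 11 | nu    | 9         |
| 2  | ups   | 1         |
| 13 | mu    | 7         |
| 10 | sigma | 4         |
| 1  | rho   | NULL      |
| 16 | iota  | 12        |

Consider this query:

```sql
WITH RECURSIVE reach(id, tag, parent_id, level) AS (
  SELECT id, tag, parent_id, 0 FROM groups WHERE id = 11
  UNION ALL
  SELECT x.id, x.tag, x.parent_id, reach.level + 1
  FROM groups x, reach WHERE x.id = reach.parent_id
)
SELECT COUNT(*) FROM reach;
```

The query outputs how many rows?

5

Base: id=11 (nu), parent_id=9, level 0.
Iteration 1: join on id=9 -> delta (id 9, parent_id=3, level 1).
Iteration 2: join on id=3 -> eps (id 3, parent_id=2, level 2).
Iteration 3: join on id=2 -> ups (id 2, parent_id=1, level 3).
Iteration 4: join on id=1 -> rho (id 1, parent_id=NULL, level 4).
Iteration 5: parent_id is NULL; no match; recursion stops.
Total rows emitted: 5.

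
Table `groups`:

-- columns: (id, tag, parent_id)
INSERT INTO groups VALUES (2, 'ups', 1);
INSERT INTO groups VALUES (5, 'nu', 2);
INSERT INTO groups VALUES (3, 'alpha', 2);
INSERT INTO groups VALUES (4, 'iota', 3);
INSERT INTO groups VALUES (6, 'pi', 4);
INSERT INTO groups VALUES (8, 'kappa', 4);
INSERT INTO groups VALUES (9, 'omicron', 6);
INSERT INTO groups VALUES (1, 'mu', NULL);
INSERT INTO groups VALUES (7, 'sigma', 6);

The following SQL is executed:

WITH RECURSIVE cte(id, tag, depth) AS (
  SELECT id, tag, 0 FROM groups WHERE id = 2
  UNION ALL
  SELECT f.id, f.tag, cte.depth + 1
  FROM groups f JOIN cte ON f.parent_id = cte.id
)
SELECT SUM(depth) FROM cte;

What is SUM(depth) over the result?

Base: id=2 (ups) at depth 0.
Iteration 1: rows with parent_id in {2} -> alpha (id 3, depth 1), nu (id 5, depth 1).
Iteration 2: rows with parent_id in {3,5} -> iota (id 4, depth 2).
Iteration 3: rows with parent_id in {4} -> pi (id 6, depth 3), kappa (id 8, depth 3).
Iteration 4: rows with parent_id in {6,8} -> sigma (id 7, depth 4), omicron (id 9, depth 4).
Iteration 5: no rows with parent_id in {7,9}; recursion stops.
SUM(depth) = 0 + 1 + 1 + 2 + 3 + 3 + 4 + 4 = 18.

18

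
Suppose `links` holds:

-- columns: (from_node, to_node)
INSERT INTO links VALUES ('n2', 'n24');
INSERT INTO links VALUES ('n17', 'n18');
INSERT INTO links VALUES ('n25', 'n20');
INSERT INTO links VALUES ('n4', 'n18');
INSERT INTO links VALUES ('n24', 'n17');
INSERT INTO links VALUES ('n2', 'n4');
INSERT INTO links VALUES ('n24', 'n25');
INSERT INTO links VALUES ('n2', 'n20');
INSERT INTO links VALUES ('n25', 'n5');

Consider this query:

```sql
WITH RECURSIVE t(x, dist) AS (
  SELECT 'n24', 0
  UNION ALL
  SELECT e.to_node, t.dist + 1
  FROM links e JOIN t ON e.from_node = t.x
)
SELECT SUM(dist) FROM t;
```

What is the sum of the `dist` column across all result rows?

Base: (n24, dist=0).
Iteration 1: edges from {n24} -> (n17, dist=1), (n25, dist=1).
Iteration 2: edges from {n17,n25} -> (n18, dist=2), (n20, dist=2), (n5, dist=2).
Iteration 3: no outgoing edges from {n18,n20,n5}; recursion stops.
SUM(dist) = 0 + 1 + 1 + 2 + 2 + 2 = 8.

8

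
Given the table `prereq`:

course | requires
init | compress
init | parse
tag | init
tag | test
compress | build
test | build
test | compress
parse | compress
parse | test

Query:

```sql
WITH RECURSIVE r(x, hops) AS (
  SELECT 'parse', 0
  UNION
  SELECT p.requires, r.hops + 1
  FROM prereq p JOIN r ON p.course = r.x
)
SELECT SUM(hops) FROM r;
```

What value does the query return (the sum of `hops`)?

9

Base: (parse, hops=0).
Iteration 1: edges from {parse} -> (compress, hops=1), (test, hops=1).
Iteration 2: edges from {compress,test} -> (build, hops=2), (compress, hops=2). [UNION drops 1 duplicate row(s)]
Iteration 3: edges from {build,compress} -> (build, hops=3).
Iteration 4: no outgoing edges from {build}; recursion stops.
SUM(hops) = 0 + 1 + 1 + 2 + 2 + 3 = 9.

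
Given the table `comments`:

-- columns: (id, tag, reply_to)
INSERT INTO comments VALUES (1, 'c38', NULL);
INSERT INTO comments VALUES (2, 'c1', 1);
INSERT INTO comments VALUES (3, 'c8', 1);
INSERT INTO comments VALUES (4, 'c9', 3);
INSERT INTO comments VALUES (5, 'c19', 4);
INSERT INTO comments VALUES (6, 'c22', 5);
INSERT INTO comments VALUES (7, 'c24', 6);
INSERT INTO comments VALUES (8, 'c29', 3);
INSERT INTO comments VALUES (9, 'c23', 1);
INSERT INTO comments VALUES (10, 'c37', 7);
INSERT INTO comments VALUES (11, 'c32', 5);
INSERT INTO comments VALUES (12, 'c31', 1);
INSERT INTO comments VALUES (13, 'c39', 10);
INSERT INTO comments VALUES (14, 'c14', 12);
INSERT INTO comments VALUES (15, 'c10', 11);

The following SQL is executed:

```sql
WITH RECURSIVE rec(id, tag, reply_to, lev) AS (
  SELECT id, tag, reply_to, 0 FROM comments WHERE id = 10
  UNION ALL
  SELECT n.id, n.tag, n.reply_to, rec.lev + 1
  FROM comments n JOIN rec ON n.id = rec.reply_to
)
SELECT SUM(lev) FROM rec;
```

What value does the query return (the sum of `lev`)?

21

Base: id=10 (c37), reply_to=7, lev 0.
Iteration 1: join on id=7 -> c24 (id 7, reply_to=6, lev 1).
Iteration 2: join on id=6 -> c22 (id 6, reply_to=5, lev 2).
Iteration 3: join on id=5 -> c19 (id 5, reply_to=4, lev 3).
Iteration 4: join on id=4 -> c9 (id 4, reply_to=3, lev 4).
Iteration 5: join on id=3 -> c8 (id 3, reply_to=1, lev 5).
Iteration 6: join on id=1 -> c38 (id 1, reply_to=NULL, lev 6).
Iteration 7: reply_to is NULL; no match; recursion stops.
SUM(lev) = 0 + 1 + 2 + 3 + 4 + 5 + 6 = 21.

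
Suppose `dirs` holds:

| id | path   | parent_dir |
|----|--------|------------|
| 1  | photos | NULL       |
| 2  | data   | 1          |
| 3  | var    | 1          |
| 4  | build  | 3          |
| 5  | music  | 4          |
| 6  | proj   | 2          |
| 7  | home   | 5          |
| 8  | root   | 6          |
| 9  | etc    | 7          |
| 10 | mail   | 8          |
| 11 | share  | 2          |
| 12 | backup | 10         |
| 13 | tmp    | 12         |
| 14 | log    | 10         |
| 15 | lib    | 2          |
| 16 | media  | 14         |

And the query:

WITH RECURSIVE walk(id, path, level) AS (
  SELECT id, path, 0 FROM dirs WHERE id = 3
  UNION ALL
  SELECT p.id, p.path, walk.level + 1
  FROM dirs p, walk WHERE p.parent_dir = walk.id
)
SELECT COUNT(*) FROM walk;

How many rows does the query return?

5

Base: id=3 (var) at level 0.
Iteration 1: rows with parent_dir in {3} -> build (id 4, level 1).
Iteration 2: rows with parent_dir in {4} -> music (id 5, level 2).
Iteration 3: rows with parent_dir in {5} -> home (id 7, level 3).
Iteration 4: rows with parent_dir in {7} -> etc (id 9, level 4).
Iteration 5: no rows with parent_dir in {9}; recursion stops.
Total rows emitted: 5.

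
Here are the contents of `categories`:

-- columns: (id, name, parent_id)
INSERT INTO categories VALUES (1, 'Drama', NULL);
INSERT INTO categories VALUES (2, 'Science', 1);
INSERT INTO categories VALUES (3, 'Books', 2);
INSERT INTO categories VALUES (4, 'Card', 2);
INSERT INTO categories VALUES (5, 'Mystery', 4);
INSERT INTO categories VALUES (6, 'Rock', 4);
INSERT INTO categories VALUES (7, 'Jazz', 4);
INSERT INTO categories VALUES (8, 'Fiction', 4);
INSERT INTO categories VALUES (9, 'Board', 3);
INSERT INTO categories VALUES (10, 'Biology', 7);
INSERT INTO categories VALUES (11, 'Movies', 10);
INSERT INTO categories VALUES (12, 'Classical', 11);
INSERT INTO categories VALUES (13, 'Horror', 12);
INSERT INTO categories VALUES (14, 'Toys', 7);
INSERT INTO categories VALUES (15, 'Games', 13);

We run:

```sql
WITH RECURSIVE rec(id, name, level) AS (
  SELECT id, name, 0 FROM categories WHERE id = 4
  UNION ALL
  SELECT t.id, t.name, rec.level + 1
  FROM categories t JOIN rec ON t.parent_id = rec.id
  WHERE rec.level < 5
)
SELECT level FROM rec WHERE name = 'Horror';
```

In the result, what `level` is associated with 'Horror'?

5

Base: id=4 (Card) at level 0.
Iteration 1: rows with parent_id in {4} -> Mystery (id 5, level 1), Rock (id 6, level 1), Jazz (id 7, level 1), Fiction (id 8, level 1).
Iteration 2: rows with parent_id in {5,6,7,8} -> Biology (id 10, level 2), Toys (id 14, level 2).
Iteration 3: rows with parent_id in {10,14} -> Movies (id 11, level 3).
Iteration 4: rows with parent_id in {11} -> Classical (id 12, level 4).
Iteration 5: rows with parent_id in {12} -> Horror (id 13, level 5).
Iteration 6: level < 5 fails for all current rows; recursion stops.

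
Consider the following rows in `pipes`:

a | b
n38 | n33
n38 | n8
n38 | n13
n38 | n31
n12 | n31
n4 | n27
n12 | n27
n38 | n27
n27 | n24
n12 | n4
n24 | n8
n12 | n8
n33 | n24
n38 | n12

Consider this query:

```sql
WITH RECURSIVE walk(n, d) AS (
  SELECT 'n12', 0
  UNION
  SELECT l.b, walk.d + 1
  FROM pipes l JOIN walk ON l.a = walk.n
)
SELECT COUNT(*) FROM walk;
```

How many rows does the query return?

10

Base: (n12, d=0).
Iteration 1: edges from {n12} -> (n27, d=1), (n31, d=1), (n4, d=1), (n8, d=1).
Iteration 2: edges from {n27,n31,n4,n8} -> (n24, d=2), (n27, d=2).
Iteration 3: edges from {n24,n27} -> (n24, d=3), (n8, d=3).
Iteration 4: edges from {n24,n8} -> (n8, d=4).
Iteration 5: no outgoing edges from {n8}; recursion stops.
Total rows emitted: 10.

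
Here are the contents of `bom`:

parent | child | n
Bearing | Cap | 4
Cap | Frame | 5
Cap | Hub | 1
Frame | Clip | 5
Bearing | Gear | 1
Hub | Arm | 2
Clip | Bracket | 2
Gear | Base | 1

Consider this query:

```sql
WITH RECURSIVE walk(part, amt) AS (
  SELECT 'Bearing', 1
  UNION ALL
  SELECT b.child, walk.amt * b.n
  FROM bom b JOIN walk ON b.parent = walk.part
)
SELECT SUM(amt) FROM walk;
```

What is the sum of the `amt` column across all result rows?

Base: (Bearing, amt=1).
Iteration 1: components of {Bearing} -> Cap = 1*4 = 4, Gear = 1*1 = 1.
Iteration 2: components of {Cap,Gear} -> Base = 1*1 = 1, Frame = 4*5 = 20, Hub = 4*1 = 4.
Iteration 3: components of {Base,Frame,Hub} -> Arm = 4*2 = 8, Clip = 20*5 = 100.
Iteration 4: components of {Arm,Clip} -> Bracket = 100*2 = 200.
Iteration 5: no further components; recursion stops.
SUM(amt) = 1 + 4 + 1 + 20 + 4 + 1 + 100 + 8 + 200 = 339.

339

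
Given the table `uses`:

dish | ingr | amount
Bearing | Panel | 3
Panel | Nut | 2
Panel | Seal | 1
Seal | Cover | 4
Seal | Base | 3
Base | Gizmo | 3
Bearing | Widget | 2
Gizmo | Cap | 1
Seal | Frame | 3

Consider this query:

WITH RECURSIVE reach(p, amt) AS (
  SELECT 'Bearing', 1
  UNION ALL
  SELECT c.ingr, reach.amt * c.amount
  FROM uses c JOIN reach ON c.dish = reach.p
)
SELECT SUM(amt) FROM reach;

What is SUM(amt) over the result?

99

Base: (Bearing, amt=1).
Iteration 1: components of {Bearing} -> Panel = 1*3 = 3, Widget = 1*2 = 2.
Iteration 2: components of {Panel,Widget} -> Nut = 3*2 = 6, Seal = 3*1 = 3.
Iteration 3: components of {Nut,Seal} -> Base = 3*3 = 9, Cover = 3*4 = 12, Frame = 3*3 = 9.
Iteration 4: components of {Base,Cover,Frame} -> Gizmo = 9*3 = 27.
Iteration 5: components of {Gizmo} -> Cap = 27*1 = 27.
Iteration 6: no further components; recursion stops.
SUM(amt) = 1 + 3 + 2 + 6 + 3 + 12 + 9 + 9 + 27 + 27 = 99.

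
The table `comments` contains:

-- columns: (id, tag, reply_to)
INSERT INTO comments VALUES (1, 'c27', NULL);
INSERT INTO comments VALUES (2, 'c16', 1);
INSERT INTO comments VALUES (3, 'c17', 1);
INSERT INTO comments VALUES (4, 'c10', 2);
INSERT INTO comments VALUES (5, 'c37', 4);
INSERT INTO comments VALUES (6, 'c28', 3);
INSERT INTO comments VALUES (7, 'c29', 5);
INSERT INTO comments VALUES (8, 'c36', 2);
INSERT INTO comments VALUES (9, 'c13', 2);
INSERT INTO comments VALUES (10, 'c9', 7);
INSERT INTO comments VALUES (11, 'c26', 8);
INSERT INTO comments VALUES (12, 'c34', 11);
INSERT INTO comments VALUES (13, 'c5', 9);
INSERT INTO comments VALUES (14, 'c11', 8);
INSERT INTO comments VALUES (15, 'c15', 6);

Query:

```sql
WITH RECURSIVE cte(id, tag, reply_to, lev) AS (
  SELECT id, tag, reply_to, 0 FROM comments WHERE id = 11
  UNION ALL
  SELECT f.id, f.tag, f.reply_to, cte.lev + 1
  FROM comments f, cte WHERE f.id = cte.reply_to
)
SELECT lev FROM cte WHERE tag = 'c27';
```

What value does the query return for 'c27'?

3

Base: id=11 (c26), reply_to=8, lev 0.
Iteration 1: join on id=8 -> c36 (id 8, reply_to=2, lev 1).
Iteration 2: join on id=2 -> c16 (id 2, reply_to=1, lev 2).
Iteration 3: join on id=1 -> c27 (id 1, reply_to=NULL, lev 3).
Iteration 4: reply_to is NULL; no match; recursion stops.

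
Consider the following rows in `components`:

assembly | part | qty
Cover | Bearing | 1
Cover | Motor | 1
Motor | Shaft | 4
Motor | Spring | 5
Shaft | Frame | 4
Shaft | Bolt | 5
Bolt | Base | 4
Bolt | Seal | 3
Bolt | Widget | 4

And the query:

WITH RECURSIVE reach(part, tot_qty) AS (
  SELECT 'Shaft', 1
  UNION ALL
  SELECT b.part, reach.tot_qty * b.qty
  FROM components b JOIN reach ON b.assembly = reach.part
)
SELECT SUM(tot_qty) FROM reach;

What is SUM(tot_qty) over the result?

65

Base: (Shaft, tot_qty=1).
Iteration 1: components of {Shaft} -> Bolt = 1*5 = 5, Frame = 1*4 = 4.
Iteration 2: components of {Bolt,Frame} -> Base = 5*4 = 20, Seal = 5*3 = 15, Widget = 5*4 = 20.
Iteration 3: no further components; recursion stops.
SUM(tot_qty) = 1 + 4 + 5 + 20 + 15 + 20 = 65.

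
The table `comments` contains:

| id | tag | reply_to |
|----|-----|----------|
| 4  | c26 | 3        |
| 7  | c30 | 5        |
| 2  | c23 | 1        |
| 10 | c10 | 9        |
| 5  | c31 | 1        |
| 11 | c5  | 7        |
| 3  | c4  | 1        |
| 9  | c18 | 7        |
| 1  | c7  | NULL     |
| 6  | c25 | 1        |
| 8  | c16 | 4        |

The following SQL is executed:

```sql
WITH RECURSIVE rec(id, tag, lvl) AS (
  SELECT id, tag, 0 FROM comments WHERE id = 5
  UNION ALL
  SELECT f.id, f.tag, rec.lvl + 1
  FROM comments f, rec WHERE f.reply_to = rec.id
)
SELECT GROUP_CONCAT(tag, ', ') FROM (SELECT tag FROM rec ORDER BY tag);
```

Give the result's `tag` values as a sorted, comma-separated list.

c10, c18, c30, c31, c5

Base: id=5 (c31) at lvl 0.
Iteration 1: rows with reply_to in {5} -> c30 (id 7, lvl 1).
Iteration 2: rows with reply_to in {7} -> c18 (id 9, lvl 2), c5 (id 11, lvl 2).
Iteration 3: rows with reply_to in {9,11} -> c10 (id 10, lvl 3).
Iteration 4: no rows with reply_to in {10}; recursion stops.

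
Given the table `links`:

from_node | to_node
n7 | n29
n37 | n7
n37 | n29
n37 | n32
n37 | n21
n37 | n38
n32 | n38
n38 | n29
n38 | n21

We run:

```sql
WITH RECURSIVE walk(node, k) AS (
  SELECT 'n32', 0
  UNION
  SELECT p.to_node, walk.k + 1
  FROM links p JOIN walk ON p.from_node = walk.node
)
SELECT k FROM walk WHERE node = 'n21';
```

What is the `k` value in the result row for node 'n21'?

2

Base: (n32, k=0).
Iteration 1: edges from {n32} -> (n38, k=1).
Iteration 2: edges from {n38} -> (n21, k=2), (n29, k=2).
Iteration 3: no outgoing edges from {n21,n29}; recursion stops.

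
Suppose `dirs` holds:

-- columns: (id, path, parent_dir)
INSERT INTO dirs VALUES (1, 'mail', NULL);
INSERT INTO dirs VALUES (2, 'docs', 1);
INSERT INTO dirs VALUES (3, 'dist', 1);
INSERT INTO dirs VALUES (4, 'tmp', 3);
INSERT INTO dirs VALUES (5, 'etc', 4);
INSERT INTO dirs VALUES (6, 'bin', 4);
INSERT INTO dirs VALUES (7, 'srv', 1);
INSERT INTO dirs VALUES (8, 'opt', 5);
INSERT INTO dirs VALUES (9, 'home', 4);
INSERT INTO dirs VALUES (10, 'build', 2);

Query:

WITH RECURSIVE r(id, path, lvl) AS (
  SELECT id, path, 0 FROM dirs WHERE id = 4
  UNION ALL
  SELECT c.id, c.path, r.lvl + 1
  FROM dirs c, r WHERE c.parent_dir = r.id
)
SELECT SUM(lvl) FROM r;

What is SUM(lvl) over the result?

Base: id=4 (tmp) at lvl 0.
Iteration 1: rows with parent_dir in {4} -> etc (id 5, lvl 1), bin (id 6, lvl 1), home (id 9, lvl 1).
Iteration 2: rows with parent_dir in {5,6,9} -> opt (id 8, lvl 2).
Iteration 3: no rows with parent_dir in {8}; recursion stops.
SUM(lvl) = 0 + 1 + 1 + 1 + 2 = 5.

5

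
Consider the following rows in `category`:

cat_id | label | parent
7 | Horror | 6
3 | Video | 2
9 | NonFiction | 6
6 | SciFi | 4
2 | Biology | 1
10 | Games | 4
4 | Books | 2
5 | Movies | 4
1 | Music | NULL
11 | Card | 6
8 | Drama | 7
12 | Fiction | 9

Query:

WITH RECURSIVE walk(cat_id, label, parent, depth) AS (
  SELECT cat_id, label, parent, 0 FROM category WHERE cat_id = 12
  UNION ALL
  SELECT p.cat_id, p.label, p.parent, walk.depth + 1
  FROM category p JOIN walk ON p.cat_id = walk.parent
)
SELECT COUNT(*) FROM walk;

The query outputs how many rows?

Base: cat_id=12 (Fiction), parent=9, depth 0.
Iteration 1: join on cat_id=9 -> NonFiction (id 9, parent=6, depth 1).
Iteration 2: join on cat_id=6 -> SciFi (id 6, parent=4, depth 2).
Iteration 3: join on cat_id=4 -> Books (id 4, parent=2, depth 3).
Iteration 4: join on cat_id=2 -> Biology (id 2, parent=1, depth 4).
Iteration 5: join on cat_id=1 -> Music (id 1, parent=NULL, depth 5).
Iteration 6: parent is NULL; no match; recursion stops.
Total rows emitted: 6.

6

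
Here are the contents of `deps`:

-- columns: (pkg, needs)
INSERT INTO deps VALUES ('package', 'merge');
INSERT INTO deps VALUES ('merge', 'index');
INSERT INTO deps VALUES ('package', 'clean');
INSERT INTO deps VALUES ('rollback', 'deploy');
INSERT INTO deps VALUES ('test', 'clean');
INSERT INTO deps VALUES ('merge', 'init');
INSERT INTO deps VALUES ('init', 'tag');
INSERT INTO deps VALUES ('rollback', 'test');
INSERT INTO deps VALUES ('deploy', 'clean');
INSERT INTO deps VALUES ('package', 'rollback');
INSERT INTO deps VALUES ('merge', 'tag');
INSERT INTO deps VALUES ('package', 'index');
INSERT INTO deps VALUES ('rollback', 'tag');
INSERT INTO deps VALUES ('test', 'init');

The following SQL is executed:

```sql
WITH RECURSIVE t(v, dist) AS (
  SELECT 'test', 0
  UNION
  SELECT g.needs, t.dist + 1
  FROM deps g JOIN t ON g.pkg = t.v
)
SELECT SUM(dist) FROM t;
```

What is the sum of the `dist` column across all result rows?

Base: (test, dist=0).
Iteration 1: edges from {test} -> (clean, dist=1), (init, dist=1).
Iteration 2: edges from {clean,init} -> (tag, dist=2).
Iteration 3: no outgoing edges from {tag}; recursion stops.
SUM(dist) = 0 + 1 + 1 + 2 = 4.

4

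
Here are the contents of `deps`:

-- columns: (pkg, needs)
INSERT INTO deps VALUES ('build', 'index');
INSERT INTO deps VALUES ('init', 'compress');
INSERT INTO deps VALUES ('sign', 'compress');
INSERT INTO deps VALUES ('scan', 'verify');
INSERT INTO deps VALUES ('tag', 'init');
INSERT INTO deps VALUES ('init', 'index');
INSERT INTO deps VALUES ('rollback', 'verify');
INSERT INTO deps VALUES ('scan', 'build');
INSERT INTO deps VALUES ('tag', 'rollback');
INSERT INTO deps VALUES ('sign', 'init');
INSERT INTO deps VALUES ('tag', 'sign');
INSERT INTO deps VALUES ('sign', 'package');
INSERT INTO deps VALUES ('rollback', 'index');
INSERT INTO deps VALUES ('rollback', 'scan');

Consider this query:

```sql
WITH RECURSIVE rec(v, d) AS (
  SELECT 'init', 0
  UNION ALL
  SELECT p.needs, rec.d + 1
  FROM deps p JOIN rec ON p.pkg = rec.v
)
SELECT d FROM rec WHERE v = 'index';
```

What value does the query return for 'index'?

Base: (init, d=0).
Iteration 1: edges from {init} -> (compress, d=1), (index, d=1).
Iteration 2: no outgoing edges from {compress,index}; recursion stops.

1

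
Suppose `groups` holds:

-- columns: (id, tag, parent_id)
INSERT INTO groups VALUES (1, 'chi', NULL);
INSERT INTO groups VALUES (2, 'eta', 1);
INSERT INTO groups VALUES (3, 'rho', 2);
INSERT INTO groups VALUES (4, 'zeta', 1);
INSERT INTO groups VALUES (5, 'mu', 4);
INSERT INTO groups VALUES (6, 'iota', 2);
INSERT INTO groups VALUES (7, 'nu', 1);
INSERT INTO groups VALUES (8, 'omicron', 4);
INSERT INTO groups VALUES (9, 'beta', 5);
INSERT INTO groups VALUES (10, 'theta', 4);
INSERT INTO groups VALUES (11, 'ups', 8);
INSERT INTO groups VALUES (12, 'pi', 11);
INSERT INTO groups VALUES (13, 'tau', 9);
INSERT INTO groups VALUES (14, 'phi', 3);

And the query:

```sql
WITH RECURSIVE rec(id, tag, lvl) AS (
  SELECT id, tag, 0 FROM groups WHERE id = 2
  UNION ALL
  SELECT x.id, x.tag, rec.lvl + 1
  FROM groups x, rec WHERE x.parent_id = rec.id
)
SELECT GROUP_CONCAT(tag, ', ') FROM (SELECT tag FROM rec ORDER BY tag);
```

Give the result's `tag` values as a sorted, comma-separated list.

Base: id=2 (eta) at lvl 0.
Iteration 1: rows with parent_id in {2} -> rho (id 3, lvl 1), iota (id 6, lvl 1).
Iteration 2: rows with parent_id in {3,6} -> phi (id 14, lvl 2).
Iteration 3: no rows with parent_id in {14}; recursion stops.

eta, iota, phi, rho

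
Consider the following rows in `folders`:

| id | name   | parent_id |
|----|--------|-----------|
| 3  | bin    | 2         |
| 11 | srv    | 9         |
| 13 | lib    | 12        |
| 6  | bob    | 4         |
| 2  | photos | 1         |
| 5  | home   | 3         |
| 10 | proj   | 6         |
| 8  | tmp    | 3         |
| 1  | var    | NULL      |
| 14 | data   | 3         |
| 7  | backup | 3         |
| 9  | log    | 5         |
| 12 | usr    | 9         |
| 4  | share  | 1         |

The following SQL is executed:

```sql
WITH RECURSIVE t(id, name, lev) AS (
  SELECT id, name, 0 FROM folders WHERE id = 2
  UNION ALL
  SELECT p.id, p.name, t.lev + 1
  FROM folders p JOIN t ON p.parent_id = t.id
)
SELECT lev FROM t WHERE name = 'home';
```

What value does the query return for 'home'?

Base: id=2 (photos) at lev 0.
Iteration 1: rows with parent_id in {2} -> bin (id 3, lev 1).
Iteration 2: rows with parent_id in {3} -> home (id 5, lev 2), backup (id 7, lev 2), tmp (id 8, lev 2), data (id 14, lev 2).
Iteration 3: rows with parent_id in {5,7,8,14} -> log (id 9, lev 3).
Iteration 4: rows with parent_id in {9} -> srv (id 11, lev 4), usr (id 12, lev 4).
Iteration 5: rows with parent_id in {11,12} -> lib (id 13, lev 5).
Iteration 6: no rows with parent_id in {13}; recursion stops.

2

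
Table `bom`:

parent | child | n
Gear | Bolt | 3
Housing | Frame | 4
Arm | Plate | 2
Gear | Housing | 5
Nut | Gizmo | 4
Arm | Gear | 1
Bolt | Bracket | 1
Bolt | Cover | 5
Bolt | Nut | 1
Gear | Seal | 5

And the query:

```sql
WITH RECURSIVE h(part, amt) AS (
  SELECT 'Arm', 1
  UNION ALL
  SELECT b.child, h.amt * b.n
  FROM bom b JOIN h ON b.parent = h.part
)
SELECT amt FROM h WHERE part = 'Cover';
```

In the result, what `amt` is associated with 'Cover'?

Base: (Arm, amt=1).
Iteration 1: components of {Arm} -> Gear = 1*1 = 1, Plate = 1*2 = 2.
Iteration 2: components of {Gear,Plate} -> Bolt = 1*3 = 3, Housing = 1*5 = 5, Seal = 1*5 = 5.
Iteration 3: components of {Bolt,Housing,Seal} -> Bracket = 3*1 = 3, Cover = 3*5 = 15, Frame = 5*4 = 20, Nut = 3*1 = 3.
Iteration 4: components of {Bracket,Cover,Frame,Nut} -> Gizmo = 3*4 = 12.
Iteration 5: no further components; recursion stops.

15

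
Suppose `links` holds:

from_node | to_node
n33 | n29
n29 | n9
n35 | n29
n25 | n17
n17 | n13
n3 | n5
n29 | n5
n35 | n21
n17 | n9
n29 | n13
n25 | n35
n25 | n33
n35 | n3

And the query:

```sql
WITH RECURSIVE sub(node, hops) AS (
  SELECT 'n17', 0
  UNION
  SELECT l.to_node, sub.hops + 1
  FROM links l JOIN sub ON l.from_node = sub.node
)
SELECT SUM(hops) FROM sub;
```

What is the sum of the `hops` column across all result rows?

2

Base: (n17, hops=0).
Iteration 1: edges from {n17} -> (n13, hops=1), (n9, hops=1).
Iteration 2: no outgoing edges from {n13,n9}; recursion stops.
SUM(hops) = 0 + 1 + 1 = 2.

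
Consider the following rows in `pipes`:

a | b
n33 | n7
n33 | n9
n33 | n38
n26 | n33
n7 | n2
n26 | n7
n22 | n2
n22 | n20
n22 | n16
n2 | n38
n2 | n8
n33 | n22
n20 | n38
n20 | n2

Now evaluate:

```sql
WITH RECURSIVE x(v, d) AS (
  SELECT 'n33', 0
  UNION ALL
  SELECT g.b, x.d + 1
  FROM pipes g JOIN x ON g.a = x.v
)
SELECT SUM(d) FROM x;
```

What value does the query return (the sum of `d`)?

38

Base: (n33, d=0).
Iteration 1: edges from {n33} -> (n22, d=1), (n38, d=1), (n7, d=1), (n9, d=1).
Iteration 2: edges from {n22,n38,n7,n9} -> (n16, d=2), (n2, d=2) x2, (n20, d=2). [UNION ALL keeps all 4 new rows, including repeats]
Iteration 3: edges from {n16,n2,n20} -> (n2, d=3), (n38, d=3) x3, (n8, d=3) x2. [UNION ALL keeps all 6 new rows, including repeats]
Iteration 4: edges from {n2,n38,n8} -> (n38, d=4), (n8, d=4).
Iteration 5: no outgoing edges from {n38,n8}; recursion stops.
SUM(d) = 0 + 1 + 1 + 1 + 1 + 2 + 2 + 2 + 2 + 3 + 3 + 3 + 3 + 3 + ... (17 terms) = 38.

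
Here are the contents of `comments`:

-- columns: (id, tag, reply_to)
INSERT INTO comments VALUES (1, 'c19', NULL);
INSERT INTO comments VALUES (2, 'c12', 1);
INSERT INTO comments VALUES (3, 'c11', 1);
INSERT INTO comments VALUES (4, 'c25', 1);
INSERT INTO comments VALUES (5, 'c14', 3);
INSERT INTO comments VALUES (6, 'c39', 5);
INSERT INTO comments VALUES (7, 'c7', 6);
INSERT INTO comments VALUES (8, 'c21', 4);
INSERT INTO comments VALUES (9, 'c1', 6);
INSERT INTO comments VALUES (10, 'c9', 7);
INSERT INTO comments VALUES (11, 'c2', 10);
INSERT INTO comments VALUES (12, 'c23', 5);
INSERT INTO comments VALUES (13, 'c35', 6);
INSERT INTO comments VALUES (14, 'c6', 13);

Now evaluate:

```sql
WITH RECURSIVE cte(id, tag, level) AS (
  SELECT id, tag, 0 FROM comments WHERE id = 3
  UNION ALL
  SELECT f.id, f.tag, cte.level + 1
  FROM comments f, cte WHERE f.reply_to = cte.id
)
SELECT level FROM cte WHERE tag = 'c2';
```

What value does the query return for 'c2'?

Base: id=3 (c11) at level 0.
Iteration 1: rows with reply_to in {3} -> c14 (id 5, level 1).
Iteration 2: rows with reply_to in {5} -> c39 (id 6, level 2), c23 (id 12, level 2).
Iteration 3: rows with reply_to in {6,12} -> c7 (id 7, level 3), c1 (id 9, level 3), c35 (id 13, level 3).
Iteration 4: rows with reply_to in {7,9,13} -> c9 (id 10, level 4), c6 (id 14, level 4).
Iteration 5: rows with reply_to in {10,14} -> c2 (id 11, level 5).
Iteration 6: no rows with reply_to in {11}; recursion stops.

5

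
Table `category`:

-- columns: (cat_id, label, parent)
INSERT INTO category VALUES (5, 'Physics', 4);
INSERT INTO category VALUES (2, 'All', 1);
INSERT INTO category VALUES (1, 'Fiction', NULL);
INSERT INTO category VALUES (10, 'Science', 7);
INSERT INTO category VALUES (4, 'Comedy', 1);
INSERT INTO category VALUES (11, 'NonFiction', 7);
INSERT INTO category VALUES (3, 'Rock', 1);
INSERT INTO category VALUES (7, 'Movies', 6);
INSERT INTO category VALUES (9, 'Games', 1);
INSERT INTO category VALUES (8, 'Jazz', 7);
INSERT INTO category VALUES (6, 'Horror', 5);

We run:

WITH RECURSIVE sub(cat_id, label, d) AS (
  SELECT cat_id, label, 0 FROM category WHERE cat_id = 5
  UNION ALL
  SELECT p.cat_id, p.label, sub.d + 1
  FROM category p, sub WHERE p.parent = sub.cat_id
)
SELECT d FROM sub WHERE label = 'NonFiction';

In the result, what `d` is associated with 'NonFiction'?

Base: cat_id=5 (Physics) at d 0.
Iteration 1: rows with parent in {5} -> Horror (id 6, d 1).
Iteration 2: rows with parent in {6} -> Movies (id 7, d 2).
Iteration 3: rows with parent in {7} -> Jazz (id 8, d 3), Science (id 10, d 3), NonFiction (id 11, d 3).
Iteration 4: no rows with parent in {8,10,11}; recursion stops.

3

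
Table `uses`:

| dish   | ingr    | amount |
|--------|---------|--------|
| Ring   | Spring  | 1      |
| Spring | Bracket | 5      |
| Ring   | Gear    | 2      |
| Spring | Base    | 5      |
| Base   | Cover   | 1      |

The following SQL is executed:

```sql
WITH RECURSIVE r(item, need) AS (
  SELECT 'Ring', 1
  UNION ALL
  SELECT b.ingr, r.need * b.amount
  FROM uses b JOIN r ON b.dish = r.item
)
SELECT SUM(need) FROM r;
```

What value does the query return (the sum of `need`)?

19

Base: (Ring, need=1).
Iteration 1: components of {Ring} -> Gear = 1*2 = 2, Spring = 1*1 = 1.
Iteration 2: components of {Gear,Spring} -> Base = 1*5 = 5, Bracket = 1*5 = 5.
Iteration 3: components of {Base,Bracket} -> Cover = 5*1 = 5.
Iteration 4: no further components; recursion stops.
SUM(need) = 1 + 1 + 2 + 5 + 5 + 5 = 19.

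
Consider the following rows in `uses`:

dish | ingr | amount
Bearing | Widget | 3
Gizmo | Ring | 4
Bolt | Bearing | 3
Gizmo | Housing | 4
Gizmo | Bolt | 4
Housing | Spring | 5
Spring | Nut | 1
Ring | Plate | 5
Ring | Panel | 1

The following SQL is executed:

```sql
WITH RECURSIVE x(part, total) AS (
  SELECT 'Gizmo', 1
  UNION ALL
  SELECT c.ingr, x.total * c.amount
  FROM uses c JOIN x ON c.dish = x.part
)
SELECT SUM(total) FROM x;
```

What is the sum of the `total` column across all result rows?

125

Base: (Gizmo, total=1).
Iteration 1: components of {Gizmo} -> Bolt = 1*4 = 4, Housing = 1*4 = 4, Ring = 1*4 = 4.
Iteration 2: components of {Bolt,Housing,Ring} -> Bearing = 4*3 = 12, Panel = 4*1 = 4, Plate = 4*5 = 20, Spring = 4*5 = 20.
Iteration 3: components of {Bearing,Panel,Plate,Spring} -> Nut = 20*1 = 20, Widget = 12*3 = 36.
Iteration 4: no further components; recursion stops.
SUM(total) = 1 + 4 + 4 + 4 + 20 + 4 + 20 + 12 + 20 + 36 = 125.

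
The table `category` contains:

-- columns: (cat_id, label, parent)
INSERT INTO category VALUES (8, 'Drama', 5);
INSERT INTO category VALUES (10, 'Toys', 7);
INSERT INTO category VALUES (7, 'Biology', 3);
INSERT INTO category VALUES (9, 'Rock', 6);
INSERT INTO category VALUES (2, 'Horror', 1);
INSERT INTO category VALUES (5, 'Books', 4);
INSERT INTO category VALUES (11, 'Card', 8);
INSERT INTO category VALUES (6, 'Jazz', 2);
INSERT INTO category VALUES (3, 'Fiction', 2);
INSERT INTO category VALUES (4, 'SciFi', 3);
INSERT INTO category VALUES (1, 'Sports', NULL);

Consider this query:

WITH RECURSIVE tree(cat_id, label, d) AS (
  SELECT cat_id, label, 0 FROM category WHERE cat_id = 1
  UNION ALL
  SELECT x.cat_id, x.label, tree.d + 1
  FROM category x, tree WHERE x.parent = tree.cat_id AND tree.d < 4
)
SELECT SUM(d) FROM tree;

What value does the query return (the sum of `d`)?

22

Base: cat_id=1 (Sports) at d 0.
Iteration 1: rows with parent in {1} -> Horror (id 2, d 1).
Iteration 2: rows with parent in {2} -> Fiction (id 3, d 2), Jazz (id 6, d 2).
Iteration 3: rows with parent in {3,6} -> SciFi (id 4, d 3), Biology (id 7, d 3), Rock (id 9, d 3).
Iteration 4: rows with parent in {4,7,9} -> Books (id 5, d 4), Toys (id 10, d 4).
Iteration 5: d < 4 fails for all current rows; recursion stops.
SUM(d) = 0 + 1 + 2 + 2 + 3 + 3 + 3 + 4 + 4 = 22.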